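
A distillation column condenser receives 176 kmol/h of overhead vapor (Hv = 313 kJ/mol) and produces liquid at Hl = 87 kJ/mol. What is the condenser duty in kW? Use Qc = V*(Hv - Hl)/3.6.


Qc = 176 * (313 - 87) / 3.6 = 176 * 226 / 3.6 = 11050

11050 kW


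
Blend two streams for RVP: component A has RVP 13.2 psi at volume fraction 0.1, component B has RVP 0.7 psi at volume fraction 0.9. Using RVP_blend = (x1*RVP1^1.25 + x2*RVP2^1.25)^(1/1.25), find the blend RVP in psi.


Chevron index: RVP_blend = (sum xi*RVPi^1.25)^(1/1.25)
RVP^1.25 terms: 0.1 * 13.2^1.25 + 0.9 * 0.7^1.25 = 3.09229
RVP_blend = 3.09229^(1/1.25) = 2.467

2.467 psi


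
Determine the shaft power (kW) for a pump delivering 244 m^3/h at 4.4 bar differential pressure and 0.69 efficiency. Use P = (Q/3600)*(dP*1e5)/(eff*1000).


Q = 244 / 3600 = 0.0677778 m^3/s
P = 0.0677778 * (4.4 * 1e5) / 0.69 / 1000 = 43.22

43.22 kW


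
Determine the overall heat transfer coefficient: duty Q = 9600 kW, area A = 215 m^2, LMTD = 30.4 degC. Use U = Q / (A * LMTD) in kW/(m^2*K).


From Q = U*A*LMTD, U = Q / (A * LMTD)
U = 9600 / (215 * 30.4) = 9600 / 6536 = 1.469

1.469 kW/(m^2*K)


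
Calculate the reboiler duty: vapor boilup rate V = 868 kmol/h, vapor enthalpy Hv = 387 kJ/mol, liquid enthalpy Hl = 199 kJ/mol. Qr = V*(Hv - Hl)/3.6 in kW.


Qr = 868 * (387 - 199) / 3.6 = 868 * 188 / 3.6 = 45330

45330 kW


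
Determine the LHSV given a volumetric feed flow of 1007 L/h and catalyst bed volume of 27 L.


LHSV = volumetric feed rate / catalyst volume
= 1007 L/h / 27 L
= 37.30 h^-1

37.30 h^-1


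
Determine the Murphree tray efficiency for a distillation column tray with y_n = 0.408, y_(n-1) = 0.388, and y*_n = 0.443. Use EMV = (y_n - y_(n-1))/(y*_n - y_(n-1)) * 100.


Murphree vapor efficiency: EMV = (y_n - y_(n-1)) / (y*_n - y_(n-1)) * 100
EMV = (0.408 - 0.388) / (0.443 - 0.388) * 100 = 0.02 / 0.055 * 100 = 36.36

36.36 %


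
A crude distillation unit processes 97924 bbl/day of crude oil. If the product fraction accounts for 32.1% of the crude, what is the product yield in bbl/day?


Crude throughput = 97924 bbl/day
Fraction yield = 32.1%
yield = throughput * fraction / 100
yield = 97924 * 32.1 / 100 = 31433.604

31433.604 bbl/day


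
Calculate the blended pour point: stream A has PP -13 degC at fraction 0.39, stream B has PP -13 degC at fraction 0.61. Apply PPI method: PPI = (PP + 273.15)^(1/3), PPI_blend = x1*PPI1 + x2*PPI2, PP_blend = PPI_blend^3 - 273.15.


PPI_1 = (-13 + 273.15)^(1/3) = 6.383731
PPI_2 = (-13 + 273.15)^(1/3) = 6.383731
PPI_blend = 0.39 * 6.383731 + 0.61 * 6.383731 = 6.383731
PP_blend = 6.383731^3 - 273.15 = 260.1499 - 273.15 = -13

-13 degC


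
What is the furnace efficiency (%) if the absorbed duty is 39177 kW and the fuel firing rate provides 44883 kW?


Furnace efficiency = Q_absorbed / Q_fuel * 100
= 39177 / 44883 * 100 = 87.29

87.29 %


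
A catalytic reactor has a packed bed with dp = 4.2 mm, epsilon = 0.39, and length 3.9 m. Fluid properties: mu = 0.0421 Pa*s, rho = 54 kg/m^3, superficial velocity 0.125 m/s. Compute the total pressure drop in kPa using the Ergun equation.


dp = 4.2 mm = 0.0042 m
Viscous term = 150*0.0421*0.125*(1-0.39)^2 / (0.0042^2*0.39^3) = 280705
Inertial term = 1.75*54*0.125^2*(1-0.39) / (0.0042*0.39^3) = 3615.25
dP/L = 280705 + 3615.25 = 284320 Pa/m
dP = 284320 * 3.9 / 1000 = 1109 kPa

1109 kPa


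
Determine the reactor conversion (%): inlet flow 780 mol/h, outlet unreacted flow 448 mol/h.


X = (F_in - F_out) / F_in * 100
Moles reacted = 780 - 448 = 332
X = 332 / 780 * 100
= 0.4256 * 100
= 42.56 %

42.56 %


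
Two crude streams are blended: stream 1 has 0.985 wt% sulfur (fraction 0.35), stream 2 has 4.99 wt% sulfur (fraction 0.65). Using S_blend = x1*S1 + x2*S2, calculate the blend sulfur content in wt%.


Linear sulfur blending: S_blend = x1*S1 + x2*S2
Contribution 1: 0.35 * 0.985 = 0.34475 wt%
Contribution 2: 0.65 * 4.99 = 3.2435 wt%
S_blend = 0.34475 + 3.2435 = 3.58825

3.58825 wt%


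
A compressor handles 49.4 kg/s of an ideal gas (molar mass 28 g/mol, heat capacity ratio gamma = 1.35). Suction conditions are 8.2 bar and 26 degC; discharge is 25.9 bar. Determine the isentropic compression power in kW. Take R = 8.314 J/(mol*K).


Isentropic work: W = m*(gamma/(gamma-1))*(R*T1/MW)*((P2/P1)^((gamma-1)/gamma) - 1)
T1 = 26 + 273.15 = 299.15 K
Pressure ratio = 25.9 / 8.2 = 3.15854
Exponent = (1.35 - 1)/1.35 = 0.259259
(P2/P1)^exp - 1 = 3.15854^0.259259 - 1 = 0.347399
W = 49.4 * 1.35 / 0.35 * 8.314 * 299.15 / 28 * 0.347399 = 5880

5880 kW


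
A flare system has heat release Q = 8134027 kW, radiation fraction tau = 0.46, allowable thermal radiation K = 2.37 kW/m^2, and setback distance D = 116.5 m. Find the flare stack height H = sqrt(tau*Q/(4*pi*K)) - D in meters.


tau*Q/(4*pi*K) = 0.46 * 8134027 / (4 * pi * 2.37) = 125633
sqrt(125633) = 354.447
H = 354.447 - 116.5 = 237.9

237.9 m


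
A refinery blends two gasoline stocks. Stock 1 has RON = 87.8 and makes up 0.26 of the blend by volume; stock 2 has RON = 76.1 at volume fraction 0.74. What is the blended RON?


Linear blending: RON_blend = sum(vi * RONi)
Contribution 1: 0.26 * 87.8 = 22.828
Contribution 2: 0.74 * 76.1 = 56.314
RON_blend = 22.828 + 56.314 = 79.142

79.142


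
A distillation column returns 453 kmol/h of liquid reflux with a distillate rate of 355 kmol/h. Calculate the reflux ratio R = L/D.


Reflux ratio definition: R = L / D (liquid returned / distillate withdrawn)
L = 453 kmol/h, D = 355 kmol/h
R = 453 / 355 = 1.276

1.276


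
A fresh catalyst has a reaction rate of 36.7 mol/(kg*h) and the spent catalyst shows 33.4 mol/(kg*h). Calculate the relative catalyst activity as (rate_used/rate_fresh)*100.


Activity (%) = (rate_used / rate_fresh) * 100
rate_used = 33.4, rate_fresh = 36.7
= (33.4 / 36.7) * 100
= 0.9101 * 100 = 91.01

91.01 %


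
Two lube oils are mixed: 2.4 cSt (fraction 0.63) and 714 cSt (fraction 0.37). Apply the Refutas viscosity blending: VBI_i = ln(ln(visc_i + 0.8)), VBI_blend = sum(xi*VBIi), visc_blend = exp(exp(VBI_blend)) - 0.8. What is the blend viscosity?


Refutas method: VBN_i = 14.534*ln(ln(visc_i + 0.8)) + 10.975, blended linearly by mass fraction; since VBN is linear in VBI_i = ln(ln(visc_i + 0.8)) and the fractions sum to 1, blend VBI directly: visc = exp(exp(VBI_blend)) - 0.8
VBI_1 = ln(ln(2.4 + 0.8)) = 0.151133
VBI_2 = ln(ln(714 + 0.8)) = 1.88282
VBI_blend = 0.63 * 0.151133 + 0.37 * 1.88282 = 0.791857
visc_blend = exp(exp(0.791857)) - 0.8 = 8.293

8.293 cSt


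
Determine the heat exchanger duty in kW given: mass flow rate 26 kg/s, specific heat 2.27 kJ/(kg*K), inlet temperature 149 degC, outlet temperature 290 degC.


Q = m_dot * cp * delta_T
delta_T = 290 - 149 = 141 K
Q = 26 * 2.27 * 141
= 59.02 * 141
= 8321.82 kW

8321.82 kW


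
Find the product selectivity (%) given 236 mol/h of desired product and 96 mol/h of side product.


Selectivity = desired / (desired + undesired) * 100
Total products = 236 + 96 = 332 mol/h
S = 236 / 332 * 100
= 0.7108 * 100
= 71.08 %

71.08 %


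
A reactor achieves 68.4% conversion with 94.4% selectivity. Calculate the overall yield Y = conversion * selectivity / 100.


Overall yield = conversion (%) * selectivity (%) / 100
Conversion = 68.4%, Selectivity = 94.4%
Y = 68.4 * 94.4 / 100
= 64.5696 %

64.5696 %


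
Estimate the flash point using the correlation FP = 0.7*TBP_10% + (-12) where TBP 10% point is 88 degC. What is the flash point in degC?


FP = 0.7 * 88 + (-12) = 49.6

49.6 degC


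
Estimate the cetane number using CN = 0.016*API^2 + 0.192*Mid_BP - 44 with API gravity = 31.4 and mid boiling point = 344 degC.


CN = 0.016 * 31.4^2 + 0.192 * 344 - 44
CN = 15.77536 + 66.048 - 44 = 37.82336

37.82336


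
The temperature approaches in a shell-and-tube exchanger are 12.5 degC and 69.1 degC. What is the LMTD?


LMTD = (dT1 - dT2) / ln(dT1/dT2)
= (12.5 - 69.1) / ln(12.5 / 69.1) = -56.6 / -1.70983 = 33.10

33.10 degC


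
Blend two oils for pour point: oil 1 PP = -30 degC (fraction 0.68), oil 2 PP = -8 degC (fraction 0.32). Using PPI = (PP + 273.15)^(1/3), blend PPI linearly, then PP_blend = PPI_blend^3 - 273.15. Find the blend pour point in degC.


PPI_1 = (-30 + 273.15)^(1/3) = 6.241535
PPI_2 = (-8 + 273.15)^(1/3) = 6.42437
PPI_blend = 0.68 * 6.241535 + 0.32 * 6.42437 = 6.300042
PP_blend = 6.300042^3 - 273.15 = 250.052 - 273.15 = -23.1

-23.1 degC


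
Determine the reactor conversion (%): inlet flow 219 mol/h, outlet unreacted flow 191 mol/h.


X = (F_in - F_out) / F_in * 100
Moles reacted = 219 - 191 = 28
X = 28 / 219 * 100
= 0.1279 * 100
= 12.79 %

12.79 %


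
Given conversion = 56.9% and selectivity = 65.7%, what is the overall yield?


Overall yield = conversion (%) * selectivity (%) / 100
Conversion = 56.9%, Selectivity = 65.7%
Y = 56.9 * 65.7 / 100
= 37.3833 %

37.3833 %


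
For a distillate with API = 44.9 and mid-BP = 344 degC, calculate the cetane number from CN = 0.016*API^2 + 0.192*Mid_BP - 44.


CN = 0.016 * 44.9^2 + 0.192 * 344 - 44
CN = 32.25616 + 66.048 - 44 = 54.30416

54.30416


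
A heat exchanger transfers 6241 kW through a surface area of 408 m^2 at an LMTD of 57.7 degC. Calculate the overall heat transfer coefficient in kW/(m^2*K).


From Q = U*A*LMTD, U = Q / (A * LMTD)
U = 6241 / (408 * 57.7) = 6241 / 23541.6 = 0.2651

0.2651 kW/(m^2*K)


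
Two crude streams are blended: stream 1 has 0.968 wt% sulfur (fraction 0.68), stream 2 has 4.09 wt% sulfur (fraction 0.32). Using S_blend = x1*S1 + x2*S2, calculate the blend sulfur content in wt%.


Linear sulfur blending: S_blend = x1*S1 + x2*S2
Contribution 1: 0.68 * 0.968 = 0.65824 wt%
Contribution 2: 0.32 * 4.09 = 1.3088 wt%
S_blend = 0.65824 + 1.3088 = 1.96704

1.96704 wt%


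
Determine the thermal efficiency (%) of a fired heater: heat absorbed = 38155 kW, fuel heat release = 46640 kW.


Furnace efficiency = Q_absorbed / Q_fuel * 100
= 38155 / 46640 * 100 = 81.81

81.81 %


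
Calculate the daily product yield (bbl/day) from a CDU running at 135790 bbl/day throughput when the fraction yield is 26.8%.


Crude throughput = 135790 bbl/day
Fraction yield = 26.8%
yield = throughput * fraction / 100
yield = 135790 * 26.8 / 100 = 36391.72

36391.72 bbl/day


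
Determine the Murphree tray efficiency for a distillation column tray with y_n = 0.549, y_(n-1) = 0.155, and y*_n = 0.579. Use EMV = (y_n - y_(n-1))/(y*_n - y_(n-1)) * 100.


Murphree vapor efficiency: EMV = (y_n - y_(n-1)) / (y*_n - y_(n-1)) * 100
EMV = (0.549 - 0.155) / (0.579 - 0.155) * 100 = 0.394 / 0.424 * 100 = 92.92

92.92 %


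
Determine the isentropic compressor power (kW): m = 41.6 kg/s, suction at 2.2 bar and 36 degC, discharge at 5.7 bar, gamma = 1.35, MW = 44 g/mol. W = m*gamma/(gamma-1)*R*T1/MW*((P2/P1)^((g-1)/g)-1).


Isentropic work: W = m*(gamma/(gamma-1))*(R*T1/MW)*((P2/P1)^((gamma-1)/gamma) - 1)
T1 = 36 + 273.15 = 309.15 K
Pressure ratio = 5.7 / 2.2 = 2.59091
Exponent = (1.35 - 1)/1.35 = 0.259259
(P2/P1)^exp - 1 = 2.59091^0.259259 - 1 = 0.279945
W = 41.6 * 1.35 / 0.35 * 8.314 * 309.15 / 44 * 0.279945 = 2624

2624 kW


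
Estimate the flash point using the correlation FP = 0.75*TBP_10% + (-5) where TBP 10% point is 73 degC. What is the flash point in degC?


FP = 0.75 * 73 + (-5) = 49.75

49.75 degC


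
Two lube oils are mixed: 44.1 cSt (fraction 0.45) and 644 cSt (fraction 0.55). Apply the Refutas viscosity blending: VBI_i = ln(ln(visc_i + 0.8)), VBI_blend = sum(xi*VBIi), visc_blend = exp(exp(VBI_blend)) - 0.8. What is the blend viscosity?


Refutas method: VBN_i = 14.534*ln(ln(visc_i + 0.8)) + 10.975, blended linearly by mass fraction; since VBN is linear in VBI_i = ln(ln(visc_i + 0.8)) and the fractions sum to 1, blend VBI directly: visc = exp(exp(VBI_blend)) - 0.8
VBI_1 = ln(ln(44.1 + 0.8)) = 1.33617
VBI_2 = ln(ln(644 + 0.8)) = 1.86701
VBI_blend = 0.45 * 1.33617 + 0.55 * 1.86701 = 1.62813
visc_blend = exp(exp(1.62813)) - 0.8 = 162.3

162.3 cSt


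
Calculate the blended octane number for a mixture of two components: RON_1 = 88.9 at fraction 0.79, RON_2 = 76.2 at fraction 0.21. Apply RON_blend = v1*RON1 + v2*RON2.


Linear blending: RON_blend = sum(vi * RONi)
Contribution 1: 0.79 * 88.9 = 70.231
Contribution 2: 0.21 * 76.2 = 16.002
RON_blend = 70.231 + 16.002 = 86.233

86.233


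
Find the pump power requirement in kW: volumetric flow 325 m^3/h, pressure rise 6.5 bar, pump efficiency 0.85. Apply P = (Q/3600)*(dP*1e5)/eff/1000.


Q = 325 / 3600 = 0.0902778 m^3/s
P = 0.0902778 * (6.5 * 1e5) / 0.85 / 1000 = 69.04

69.04 kW


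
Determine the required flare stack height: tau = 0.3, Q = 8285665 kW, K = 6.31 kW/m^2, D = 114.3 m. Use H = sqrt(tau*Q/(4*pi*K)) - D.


tau*Q/(4*pi*K) = 0.3 * 8285665 / (4 * pi * 6.31) = 31348
sqrt(31348) = 177.054
H = 177.054 - 114.3 = 62.75

62.75 m


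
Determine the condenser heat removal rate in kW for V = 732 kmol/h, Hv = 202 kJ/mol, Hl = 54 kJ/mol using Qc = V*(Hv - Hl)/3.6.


Qc = 732 * (202 - 54) / 3.6 = 732 * 148 / 3.6 = 30090

30090 kW


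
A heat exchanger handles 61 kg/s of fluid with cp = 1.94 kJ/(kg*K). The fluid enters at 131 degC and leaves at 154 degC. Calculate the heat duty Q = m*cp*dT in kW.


Q = m_dot * cp * delta_T
delta_T = 154 - 131 = 23 K
Q = 61 * 1.94 * 23
= 118.34 * 23
= 2721.82 kW

2721.82 kW


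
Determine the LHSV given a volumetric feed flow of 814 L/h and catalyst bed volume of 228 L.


LHSV = volumetric feed rate / catalyst volume
= 814 L/h / 228 L
= 3.570 h^-1

3.570 h^-1


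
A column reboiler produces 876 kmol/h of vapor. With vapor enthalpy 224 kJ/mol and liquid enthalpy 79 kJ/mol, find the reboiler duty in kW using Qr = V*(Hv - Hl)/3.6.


Qr = 876 * (224 - 79) / 3.6 = 876 * 145 / 3.6 = 35280

35280 kW


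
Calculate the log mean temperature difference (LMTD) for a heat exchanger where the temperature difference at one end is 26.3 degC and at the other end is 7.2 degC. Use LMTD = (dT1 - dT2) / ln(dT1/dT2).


LMTD = (dT1 - dT2) / ln(dT1/dT2)
= (26.3 - 7.2) / ln(26.3 / 7.2) = 19.1 / 1.29549 = 14.74

14.74 degC


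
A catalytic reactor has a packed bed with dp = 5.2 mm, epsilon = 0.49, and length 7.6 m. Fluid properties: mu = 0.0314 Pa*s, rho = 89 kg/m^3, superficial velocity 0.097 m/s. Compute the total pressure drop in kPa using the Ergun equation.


dp = 5.2 mm = 0.0052 m
Viscous term = 150*0.0314*0.097*(1-0.49)^2 / (0.0052^2*0.49^3) = 37354.1
Inertial term = 1.75*89*0.097^2*(1-0.49) / (0.0052*0.49^3) = 1221.66
dP/L = 37354.1 + 1221.66 = 38575.8 Pa/m
dP = 38575.8 * 7.6 / 1000 = 293.2 kPa

293.2 kPa


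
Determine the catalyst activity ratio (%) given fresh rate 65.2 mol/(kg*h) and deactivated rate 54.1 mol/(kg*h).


Activity (%) = (rate_used / rate_fresh) * 100
rate_used = 54.1, rate_fresh = 65.2
= (54.1 / 65.2) * 100
= 0.8298 * 100 = 82.98

82.98 %


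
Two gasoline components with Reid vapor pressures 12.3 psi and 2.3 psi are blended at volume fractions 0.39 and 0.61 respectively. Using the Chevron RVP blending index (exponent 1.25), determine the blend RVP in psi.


Chevron index: RVP_blend = (sum xi*RVPi^1.25)^(1/1.25)
RVP^1.25 terms: 0.39 * 12.3^1.25 + 0.61 * 2.3^1.25 = 10.7113
RVP_blend = 10.7113^(1/1.25) = 6.666

6.666 psi


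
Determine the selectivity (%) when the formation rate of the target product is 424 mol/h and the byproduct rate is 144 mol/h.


Selectivity = desired / (desired + undesired) * 100
Total products = 424 + 144 = 568 mol/h
S = 424 / 568 * 100
= 0.7465 * 100
= 74.65 %

74.65 %


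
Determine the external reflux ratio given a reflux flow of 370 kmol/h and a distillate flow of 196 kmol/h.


Reflux ratio definition: R = L / D (liquid returned / distillate withdrawn)
L = 370 kmol/h, D = 196 kmol/h
R = 370 / 196 = 1.888

1.888


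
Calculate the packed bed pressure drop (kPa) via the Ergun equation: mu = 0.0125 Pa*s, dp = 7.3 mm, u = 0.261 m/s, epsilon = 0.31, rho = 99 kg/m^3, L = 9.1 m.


dp = 7.3 mm = 0.0073 m
Viscous term = 150*0.0125*0.261*(1-0.31)^2 / (0.0073^2*0.31^3) = 146760
Inertial term = 1.75*99*0.261^2*(1-0.31) / (0.0073*0.31^3) = 37445.1
dP/L = 146760 + 37445.1 = 184205 Pa/m
dP = 184205 * 9.1 / 1000 = 1676 kPa

1676 kPa


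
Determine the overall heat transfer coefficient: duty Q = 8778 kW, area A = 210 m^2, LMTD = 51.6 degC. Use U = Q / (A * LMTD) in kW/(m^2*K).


From Q = U*A*LMTD, U = Q / (A * LMTD)
U = 8778 / (210 * 51.6) = 8778 / 10836 = 0.8101

0.8101 kW/(m^2*K)


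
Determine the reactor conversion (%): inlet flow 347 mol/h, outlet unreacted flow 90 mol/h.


X = (F_in - F_out) / F_in * 100
Moles reacted = 347 - 90 = 257
X = 257 / 347 * 100
= 0.7406 * 100
= 74.06 %

74.06 %


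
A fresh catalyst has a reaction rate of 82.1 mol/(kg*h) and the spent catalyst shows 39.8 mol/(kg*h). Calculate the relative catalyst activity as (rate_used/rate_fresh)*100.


Activity (%) = (rate_used / rate_fresh) * 100
rate_used = 39.8, rate_fresh = 82.1
= (39.8 / 82.1) * 100
= 0.4848 * 100 = 48.48

48.48 %


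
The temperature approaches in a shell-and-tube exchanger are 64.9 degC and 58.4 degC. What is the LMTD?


LMTD = (dT1 - dT2) / ln(dT1/dT2)
= (64.9 - 58.4) / ln(64.9 / 58.4) = 6.5 / 0.105532 = 61.59

61.59 degC


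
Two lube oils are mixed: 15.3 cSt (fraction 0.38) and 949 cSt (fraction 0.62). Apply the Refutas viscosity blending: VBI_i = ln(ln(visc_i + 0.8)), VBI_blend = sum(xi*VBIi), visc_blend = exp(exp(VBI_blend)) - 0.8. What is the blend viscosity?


Refutas method: VBN_i = 14.534*ln(ln(visc_i + 0.8)) + 10.975, blended linearly by mass fraction; since VBN is linear in VBI_i = ln(ln(visc_i + 0.8)) and the fractions sum to 1, blend VBI directly: visc = exp(exp(VBI_blend)) - 0.8
VBI_1 = ln(ln(15.3 + 0.8)) = 1.02203
VBI_2 = ln(ln(949 + 0.8)) = 1.92516
VBI_blend = 0.38 * 1.02203 + 0.62 * 1.92516 = 1.58197
visc_blend = exp(exp(1.58197)) - 0.8 = 128.8

128.8 cSt


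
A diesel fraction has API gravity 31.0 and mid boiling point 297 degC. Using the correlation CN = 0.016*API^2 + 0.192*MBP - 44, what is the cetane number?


CN = 0.016 * 31.0^2 + 0.192 * 297 - 44
CN = 15.376 + 57.024 - 44 = 28.4

28.4


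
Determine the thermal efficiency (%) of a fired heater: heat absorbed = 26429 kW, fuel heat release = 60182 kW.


Furnace efficiency = Q_absorbed / Q_fuel * 100
= 26429 / 60182 * 100 = 43.92

43.92 %


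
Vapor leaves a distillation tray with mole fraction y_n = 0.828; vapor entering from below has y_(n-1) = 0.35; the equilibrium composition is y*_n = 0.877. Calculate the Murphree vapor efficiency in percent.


Murphree vapor efficiency: EMV = (y_n - y_(n-1)) / (y*_n - y_(n-1)) * 100
EMV = (0.828 - 0.35) / (0.877 - 0.35) * 100 = 0.478 / 0.527 * 100 = 90.70

90.70 %


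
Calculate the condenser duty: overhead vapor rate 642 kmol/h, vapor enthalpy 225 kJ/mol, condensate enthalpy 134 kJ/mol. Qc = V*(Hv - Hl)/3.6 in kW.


Qc = 642 * (225 - 134) / 3.6 = 642 * 91 / 3.6 = 16230

16230 kW


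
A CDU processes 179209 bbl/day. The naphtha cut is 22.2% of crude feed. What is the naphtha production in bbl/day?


Crude throughput = 179209 bbl/day
Fraction yield = 22.2%
yield = throughput * fraction / 100
yield = 179209 * 22.2 / 100 = 39784.398

39784.398 bbl/day


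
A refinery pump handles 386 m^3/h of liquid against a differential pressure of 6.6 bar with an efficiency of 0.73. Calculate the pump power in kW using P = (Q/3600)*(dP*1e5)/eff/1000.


Q = 386 / 3600 = 0.107222 m^3/s
P = 0.107222 * (6.6 * 1e5) / 0.73 / 1000 = 96.94

96.94 kW


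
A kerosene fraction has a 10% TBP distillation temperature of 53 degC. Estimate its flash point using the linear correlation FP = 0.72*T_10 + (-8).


FP = 0.72 * 53 + (-8) = 30.16

30.16 degC


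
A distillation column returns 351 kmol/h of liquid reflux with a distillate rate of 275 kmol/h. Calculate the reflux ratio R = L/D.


Reflux ratio definition: R = L / D (liquid returned / distillate withdrawn)
L = 351 kmol/h, D = 275 kmol/h
R = 351 / 275 = 1.276

1.276


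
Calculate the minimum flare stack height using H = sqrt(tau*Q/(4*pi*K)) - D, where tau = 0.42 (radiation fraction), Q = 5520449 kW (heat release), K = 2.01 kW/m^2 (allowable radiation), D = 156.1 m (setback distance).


tau*Q/(4*pi*K) = 0.42 * 5520449 / (4 * pi * 2.01) = 91794.7
sqrt(91794.7) = 302.976
H = 302.976 - 156.1 = 146.9

146.9 m


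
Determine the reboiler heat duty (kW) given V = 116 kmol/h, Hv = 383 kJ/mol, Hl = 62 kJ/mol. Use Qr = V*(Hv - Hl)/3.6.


Qr = 116 * (383 - 62) / 3.6 = 116 * 321 / 3.6 = 10340

10340 kW


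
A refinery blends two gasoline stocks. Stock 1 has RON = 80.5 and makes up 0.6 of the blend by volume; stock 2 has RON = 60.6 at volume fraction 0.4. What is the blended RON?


Linear blending: RON_blend = sum(vi * RONi)
Contribution 1: 0.6 * 80.5 = 48.3
Contribution 2: 0.4 * 60.6 = 24.24
RON_blend = 48.3 + 24.24 = 72.54

72.54


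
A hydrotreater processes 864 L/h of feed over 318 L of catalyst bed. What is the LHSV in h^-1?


LHSV = volumetric feed rate / catalyst volume
= 864 L/h / 318 L
= 2.717 h^-1

2.717 h^-1


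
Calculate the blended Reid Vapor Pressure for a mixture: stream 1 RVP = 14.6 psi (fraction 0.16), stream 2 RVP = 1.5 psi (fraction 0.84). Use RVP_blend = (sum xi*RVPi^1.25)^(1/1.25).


Chevron index: RVP_blend = (sum xi*RVPi^1.25)^(1/1.25)
RVP^1.25 terms: 0.16 * 14.6^1.25 + 0.84 * 1.5^1.25 = 5.96068
RVP_blend = 5.96068^(1/1.25) = 4.171

4.171 psi


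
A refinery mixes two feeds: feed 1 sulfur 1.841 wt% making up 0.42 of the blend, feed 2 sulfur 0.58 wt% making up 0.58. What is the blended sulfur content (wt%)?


Linear sulfur blending: S_blend = x1*S1 + x2*S2
Contribution 1: 0.42 * 1.841 = 0.77322 wt%
Contribution 2: 0.58 * 0.58 = 0.3364 wt%
S_blend = 0.77322 + 0.3364 = 1.10962

1.10962 wt%


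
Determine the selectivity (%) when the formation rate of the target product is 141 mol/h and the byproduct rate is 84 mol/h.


Selectivity = desired / (desired + undesired) * 100
Total products = 141 + 84 = 225 mol/h
S = 141 / 225 * 100
= 0.6267 * 100
= 62.67 %

62.67 %


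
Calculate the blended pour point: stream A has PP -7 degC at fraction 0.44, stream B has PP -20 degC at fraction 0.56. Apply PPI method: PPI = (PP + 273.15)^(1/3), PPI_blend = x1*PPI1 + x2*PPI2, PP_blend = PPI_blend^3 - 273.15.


PPI_1 = (-7 + 273.15)^(1/3) = 6.432436
PPI_2 = (-20 + 273.15)^(1/3) = 6.325953
PPI_blend = 0.44 * 6.432436 + 0.56 * 6.325953 = 6.372806
PP_blend = 6.372806^3 - 273.15 = 258.8166 - 273.15 = -14.33

-14.33 degC


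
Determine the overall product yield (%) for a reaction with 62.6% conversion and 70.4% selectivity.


Overall yield = conversion (%) * selectivity (%) / 100
Conversion = 62.6%, Selectivity = 70.4%
Y = 62.6 * 70.4 / 100
= 44.0704 %

44.0704 %


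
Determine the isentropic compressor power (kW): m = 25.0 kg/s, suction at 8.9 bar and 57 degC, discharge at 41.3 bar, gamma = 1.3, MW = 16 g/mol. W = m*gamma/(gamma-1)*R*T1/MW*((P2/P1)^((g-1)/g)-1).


Isentropic work: W = m*(gamma/(gamma-1))*(R*T1/MW)*((P2/P1)^((gamma-1)/gamma) - 1)
T1 = 57 + 273.15 = 330.15 K
Pressure ratio = 41.3 / 8.9 = 4.64045
Exponent = (1.3 - 1)/1.3 = 0.230769
(P2/P1)^exp - 1 = 4.64045^0.230769 - 1 = 0.425021
W = 25.0 * 1.3 / 0.3 * 8.314 * 330.15 / 16 * 0.425021 = 7899

7899 kW


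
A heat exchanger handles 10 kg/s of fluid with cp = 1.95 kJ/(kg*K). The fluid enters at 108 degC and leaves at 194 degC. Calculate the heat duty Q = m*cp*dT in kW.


Q = m_dot * cp * delta_T
delta_T = 194 - 108 = 86 K
Q = 10 * 1.95 * 86
= 19.5 * 86
= 1677 kW

1677 kW


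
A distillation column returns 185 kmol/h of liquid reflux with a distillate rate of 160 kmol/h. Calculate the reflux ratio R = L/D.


Reflux ratio definition: R = L / D (liquid returned / distillate withdrawn)
L = 185 kmol/h, D = 160 kmol/h
R = 185 / 160 = 1.156

1.156


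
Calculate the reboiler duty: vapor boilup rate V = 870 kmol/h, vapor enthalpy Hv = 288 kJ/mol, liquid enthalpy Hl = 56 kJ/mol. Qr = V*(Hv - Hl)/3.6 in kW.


Qr = 870 * (288 - 56) / 3.6 = 870 * 232 / 3.6 = 56070

56070 kW


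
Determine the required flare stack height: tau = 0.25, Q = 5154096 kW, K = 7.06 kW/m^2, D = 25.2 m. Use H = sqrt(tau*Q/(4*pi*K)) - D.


tau*Q/(4*pi*K) = 0.25 * 5154096 / (4 * pi * 7.06) = 14523.7
sqrt(14523.7) = 120.514
H = 120.514 - 25.2 = 95.31

95.31 m


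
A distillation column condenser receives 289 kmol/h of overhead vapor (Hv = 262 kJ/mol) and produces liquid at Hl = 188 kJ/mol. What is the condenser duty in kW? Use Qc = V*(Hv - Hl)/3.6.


Qc = 289 * (262 - 188) / 3.6 = 289 * 74 / 3.6 = 5941

5941 kW


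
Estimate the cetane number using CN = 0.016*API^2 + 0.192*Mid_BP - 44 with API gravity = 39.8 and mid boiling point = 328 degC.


CN = 0.016 * 39.8^2 + 0.192 * 328 - 44
CN = 25.34464 + 62.976 - 44 = 44.32064

44.32064


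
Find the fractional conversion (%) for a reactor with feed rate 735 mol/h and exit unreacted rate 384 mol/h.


X = (F_in - F_out) / F_in * 100
Moles reacted = 735 - 384 = 351
X = 351 / 735 * 100
= 0.4776 * 100
= 47.76 %

47.76 %


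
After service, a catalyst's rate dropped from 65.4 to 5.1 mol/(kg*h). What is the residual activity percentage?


Activity (%) = (rate_used / rate_fresh) * 100
rate_used = 5.1, rate_fresh = 65.4
= (5.1 / 65.4) * 100
= 0.07798 * 100 = 7.798

7.798 %


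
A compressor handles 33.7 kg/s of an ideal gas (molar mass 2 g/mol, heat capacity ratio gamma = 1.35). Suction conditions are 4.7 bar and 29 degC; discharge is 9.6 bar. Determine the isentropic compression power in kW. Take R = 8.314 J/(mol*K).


Isentropic work: W = m*(gamma/(gamma-1))*(R*T1/MW)*((P2/P1)^((gamma-1)/gamma) - 1)
T1 = 29 + 273.15 = 302.15 K
Pressure ratio = 9.6 / 4.7 = 2.04255
Exponent = (1.35 - 1)/1.35 = 0.259259
(P2/P1)^exp - 1 = 2.04255^0.259259 - 1 = 0.203414
W = 33.7 * 1.35 / 0.35 * 8.314 * 302.15 / 2 * 0.203414 = 33210

33210 kW


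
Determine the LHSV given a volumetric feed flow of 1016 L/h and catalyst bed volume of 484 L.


LHSV = volumetric feed rate / catalyst volume
= 1016 L/h / 484 L
= 2.099 h^-1

2.099 h^-1


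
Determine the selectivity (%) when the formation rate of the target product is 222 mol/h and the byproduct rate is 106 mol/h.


Selectivity = desired / (desired + undesired) * 100
Total products = 222 + 106 = 328 mol/h
S = 222 / 328 * 100
= 0.6768 * 100
= 67.68 %

67.68 %


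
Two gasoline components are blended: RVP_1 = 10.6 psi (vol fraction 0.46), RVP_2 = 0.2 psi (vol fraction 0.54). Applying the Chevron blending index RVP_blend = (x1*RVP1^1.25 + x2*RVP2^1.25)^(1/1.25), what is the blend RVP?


Chevron index: RVP_blend = (sum xi*RVPi^1.25)^(1/1.25)
RVP^1.25 terms: 0.46 * 10.6^1.25 + 0.54 * 0.2^1.25 = 8.87035
RVP_blend = 8.87035^(1/1.25) = 5.733

5.733 psi


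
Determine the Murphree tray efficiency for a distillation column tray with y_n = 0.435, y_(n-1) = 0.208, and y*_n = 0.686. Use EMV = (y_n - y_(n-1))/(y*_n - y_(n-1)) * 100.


Murphree vapor efficiency: EMV = (y_n - y_(n-1)) / (y*_n - y_(n-1)) * 100
EMV = (0.435 - 0.208) / (0.686 - 0.208) * 100 = 0.227 / 0.478 * 100 = 47.49

47.49 %


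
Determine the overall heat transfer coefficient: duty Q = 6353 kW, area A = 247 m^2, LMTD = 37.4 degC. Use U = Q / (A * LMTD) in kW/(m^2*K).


From Q = U*A*LMTD, U = Q / (A * LMTD)
U = 6353 / (247 * 37.4) = 6353 / 9237.8 = 0.6877

0.6877 kW/(m^2*K)


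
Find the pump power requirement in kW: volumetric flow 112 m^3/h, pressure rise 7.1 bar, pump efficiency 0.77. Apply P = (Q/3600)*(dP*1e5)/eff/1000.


Q = 112 / 3600 = 0.0311111 m^3/s
P = 0.0311111 * (7.1 * 1e5) / 0.77 / 1000 = 28.69

28.69 kW


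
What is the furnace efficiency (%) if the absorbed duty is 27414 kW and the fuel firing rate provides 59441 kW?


Furnace efficiency = Q_absorbed / Q_fuel * 100
= 27414 / 59441 * 100 = 46.12

46.12 %


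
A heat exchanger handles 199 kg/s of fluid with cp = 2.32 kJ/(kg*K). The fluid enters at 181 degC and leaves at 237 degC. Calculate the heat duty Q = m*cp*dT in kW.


Q = m_dot * cp * delta_T
delta_T = 237 - 181 = 56 K
Q = 199 * 2.32 * 56
= 461.68 * 56
= 25854.08 kW

25854.08 kW


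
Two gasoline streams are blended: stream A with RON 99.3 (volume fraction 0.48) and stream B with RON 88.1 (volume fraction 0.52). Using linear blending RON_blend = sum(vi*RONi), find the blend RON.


Linear blending: RON_blend = sum(vi * RONi)
Contribution 1: 0.48 * 99.3 = 47.664
Contribution 2: 0.52 * 88.1 = 45.812
RON_blend = 47.664 + 45.812 = 93.476

93.476


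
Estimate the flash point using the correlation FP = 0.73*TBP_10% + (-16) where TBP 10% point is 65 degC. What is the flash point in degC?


FP = 0.73 * 65 + (-16) = 31.45

31.45 degC


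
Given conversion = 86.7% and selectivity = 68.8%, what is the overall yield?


Overall yield = conversion (%) * selectivity (%) / 100
Conversion = 86.7%, Selectivity = 68.8%
Y = 86.7 * 68.8 / 100
= 59.6496 %

59.6496 %


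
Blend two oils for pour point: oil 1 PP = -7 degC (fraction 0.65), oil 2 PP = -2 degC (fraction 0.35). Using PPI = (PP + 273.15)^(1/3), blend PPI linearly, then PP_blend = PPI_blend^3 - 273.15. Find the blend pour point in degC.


PPI_1 = (-7 + 273.15)^(1/3) = 6.432436
PPI_2 = (-2 + 273.15)^(1/3) = 6.472467
PPI_blend = 0.65 * 6.432436 + 0.35 * 6.472467 = 6.446447
PP_blend = 6.446447^3 - 273.15 = 267.8929 - 273.15 = -5.26

-5.26 degC


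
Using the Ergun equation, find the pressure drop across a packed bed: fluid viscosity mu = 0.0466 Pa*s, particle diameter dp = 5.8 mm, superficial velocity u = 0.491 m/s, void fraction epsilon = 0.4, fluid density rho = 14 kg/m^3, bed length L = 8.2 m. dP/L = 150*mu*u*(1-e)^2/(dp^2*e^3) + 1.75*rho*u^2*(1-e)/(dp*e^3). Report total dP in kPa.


dp = 5.8 mm = 0.0058 m
Viscous term = 150*0.0466*0.491*(1-0.4)^2 / (0.0058^2*0.4^3) = 573885
Inertial term = 1.75*14*0.491^2*(1-0.4) / (0.0058*0.4^3) = 9547.12
dP/L = 573885 + 9547.12 = 583432 Pa/m
dP = 583432 * 8.2 / 1000 = 4784 kPa

4784 kPa


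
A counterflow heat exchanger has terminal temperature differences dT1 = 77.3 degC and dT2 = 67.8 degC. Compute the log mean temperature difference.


LMTD = (dT1 - dT2) / ln(dT1/dT2)
= (77.3 - 67.8) / ln(77.3 / 67.8) = 9.5 / 0.131132 = 72.45

72.45 degC


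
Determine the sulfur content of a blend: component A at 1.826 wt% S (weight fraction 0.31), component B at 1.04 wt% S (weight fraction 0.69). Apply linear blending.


Linear sulfur blending: S_blend = x1*S1 + x2*S2
Contribution 1: 0.31 * 1.826 = 0.56606 wt%
Contribution 2: 0.69 * 1.04 = 0.7176 wt%
S_blend = 0.56606 + 0.7176 = 1.28366

1.28366 wt%


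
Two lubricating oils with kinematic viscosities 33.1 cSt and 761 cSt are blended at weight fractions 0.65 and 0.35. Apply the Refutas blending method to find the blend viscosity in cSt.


Refutas method: VBN_i = 14.534*ln(ln(visc_i + 0.8)) + 10.975, blended linearly by mass fraction; since VBN is linear in VBI_i = ln(ln(visc_i + 0.8)) and the fractions sum to 1, blend VBI directly: visc = exp(exp(VBI_blend)) - 0.8
VBI_1 = ln(ln(33.1 + 0.8)) = 1.25943
VBI_2 = ln(ln(761 + 0.8)) = 1.89246
VBI_blend = 0.65 * 1.25943 + 0.35 * 1.89246 = 1.48099
visc_blend = exp(exp(1.48099)) - 0.8 = 80.43

80.43 cSt


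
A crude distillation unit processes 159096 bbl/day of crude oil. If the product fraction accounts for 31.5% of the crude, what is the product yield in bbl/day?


Crude throughput = 159096 bbl/day
Fraction yield = 31.5%
yield = throughput * fraction / 100
yield = 159096 * 31.5 / 100 = 50115.24

50115.24 bbl/day


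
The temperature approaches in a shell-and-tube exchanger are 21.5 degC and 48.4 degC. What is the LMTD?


LMTD = (dT1 - dT2) / ln(dT1/dT2)
= (21.5 - 48.4) / ln(21.5 / 48.4) = -26.9 / -0.811447 = 33.15

33.15 degC


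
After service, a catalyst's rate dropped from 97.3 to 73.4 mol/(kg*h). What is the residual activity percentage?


Activity (%) = (rate_used / rate_fresh) * 100
rate_used = 73.4, rate_fresh = 97.3
= (73.4 / 97.3) * 100
= 0.7544 * 100 = 75.44

75.44 %


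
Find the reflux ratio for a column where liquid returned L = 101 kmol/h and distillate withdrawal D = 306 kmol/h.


Reflux ratio definition: R = L / D (liquid returned / distillate withdrawn)
L = 101 kmol/h, D = 306 kmol/h
R = 101 / 306 = 0.3301

0.3301


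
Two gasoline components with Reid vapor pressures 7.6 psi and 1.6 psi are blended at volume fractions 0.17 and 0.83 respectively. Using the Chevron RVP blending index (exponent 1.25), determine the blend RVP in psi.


Chevron index: RVP_blend = (sum xi*RVPi^1.25)^(1/1.25)
RVP^1.25 terms: 0.17 * 7.6^1.25 + 0.83 * 1.6^1.25 = 3.63877
RVP_blend = 3.63877^(1/1.25) = 2.810

2.810 psi


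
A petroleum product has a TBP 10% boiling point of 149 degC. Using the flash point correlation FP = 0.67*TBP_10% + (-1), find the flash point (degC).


FP = 0.67 * 149 + (-1) = 98.83

98.83 degC


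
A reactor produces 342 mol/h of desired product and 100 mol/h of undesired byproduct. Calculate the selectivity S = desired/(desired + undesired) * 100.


Selectivity = desired / (desired + undesired) * 100
Total products = 342 + 100 = 442 mol/h
S = 342 / 442 * 100
= 0.7738 * 100
= 77.38 %

77.38 %


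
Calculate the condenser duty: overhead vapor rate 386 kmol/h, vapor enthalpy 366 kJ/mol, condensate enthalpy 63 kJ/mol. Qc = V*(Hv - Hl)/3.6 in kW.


Qc = 386 * (366 - 63) / 3.6 = 386 * 303 / 3.6 = 32490

32490 kW


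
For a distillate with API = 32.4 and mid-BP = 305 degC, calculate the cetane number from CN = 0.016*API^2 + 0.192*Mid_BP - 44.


CN = 0.016 * 32.4^2 + 0.192 * 305 - 44
CN = 16.79616 + 58.56 - 44 = 31.35616

31.35616


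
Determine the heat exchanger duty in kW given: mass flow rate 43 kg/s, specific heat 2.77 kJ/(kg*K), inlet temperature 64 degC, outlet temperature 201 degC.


Q = m_dot * cp * delta_T
delta_T = 201 - 64 = 137 K
Q = 43 * 2.77 * 137
= 119.11 * 137
= 16318.07 kW

16318.07 kW


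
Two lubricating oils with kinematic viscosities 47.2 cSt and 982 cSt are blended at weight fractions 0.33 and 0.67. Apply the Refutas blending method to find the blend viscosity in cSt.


Refutas method: VBN_i = 14.534*ln(ln(visc_i + 0.8)) + 10.975, blended linearly by mass fraction; since VBN is linear in VBI_i = ln(ln(visc_i + 0.8)) and the fractions sum to 1, blend VBI directly: visc = exp(exp(VBI_blend)) - 0.8
VBI_1 = ln(ln(47.2 + 0.8)) = 1.35356
VBI_2 = ln(ln(982 + 0.8)) = 1.93013
VBI_blend = 0.33 * 1.35356 + 0.67 * 1.93013 = 1.73986
visc_blend = exp(exp(1.73986)) - 0.8 = 297.0

297.0 cSt


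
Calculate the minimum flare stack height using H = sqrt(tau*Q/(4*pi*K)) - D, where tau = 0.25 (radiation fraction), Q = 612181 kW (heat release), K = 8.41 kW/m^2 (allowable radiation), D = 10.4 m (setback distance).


tau*Q/(4*pi*K) = 0.25 * 612181 / (4 * pi * 8.41) = 1448.15
sqrt(1448.15) = 38.0546
H = 38.0546 - 10.4 = 27.65

27.65 m


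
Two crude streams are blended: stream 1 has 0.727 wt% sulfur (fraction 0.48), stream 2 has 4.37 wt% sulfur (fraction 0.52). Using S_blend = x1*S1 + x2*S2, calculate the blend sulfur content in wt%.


Linear sulfur blending: S_blend = x1*S1 + x2*S2
Contribution 1: 0.48 * 0.727 = 0.34896 wt%
Contribution 2: 0.52 * 4.37 = 2.2724 wt%
S_blend = 0.34896 + 2.2724 = 2.62136

2.62136 wt%


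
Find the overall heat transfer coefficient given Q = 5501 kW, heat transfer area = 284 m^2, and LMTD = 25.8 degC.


From Q = U*A*LMTD, U = Q / (A * LMTD)
U = 5501 / (284 * 25.8) = 5501 / 7327.2 = 0.7508

0.7508 kW/(m^2*K)


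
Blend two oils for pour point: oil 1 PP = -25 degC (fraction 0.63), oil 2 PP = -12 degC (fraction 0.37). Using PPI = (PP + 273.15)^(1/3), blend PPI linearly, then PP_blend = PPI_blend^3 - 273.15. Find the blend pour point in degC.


PPI_1 = (-25 + 273.15)^(1/3) = 6.284028
PPI_2 = (-12 + 273.15)^(1/3) = 6.391901
PPI_blend = 0.63 * 6.284028 + 0.37 * 6.391901 = 6.323941
PP_blend = 6.323941^3 - 273.15 = 252.9085 - 273.15 = -20.24

-20.24 degC


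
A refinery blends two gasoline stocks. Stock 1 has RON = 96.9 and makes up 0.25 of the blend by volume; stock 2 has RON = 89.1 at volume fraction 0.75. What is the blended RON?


Linear blending: RON_blend = sum(vi * RONi)
Contribution 1: 0.25 * 96.9 = 24.225
Contribution 2: 0.75 * 89.1 = 66.825
RON_blend = 24.225 + 66.825 = 91.05

91.05


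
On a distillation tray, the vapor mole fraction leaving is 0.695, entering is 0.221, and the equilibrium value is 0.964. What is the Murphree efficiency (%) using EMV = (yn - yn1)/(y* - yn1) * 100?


Murphree vapor efficiency: EMV = (y_n - y_(n-1)) / (y*_n - y_(n-1)) * 100
EMV = (0.695 - 0.221) / (0.964 - 0.221) * 100 = 0.474 / 0.743 * 100 = 63.80

63.80 %


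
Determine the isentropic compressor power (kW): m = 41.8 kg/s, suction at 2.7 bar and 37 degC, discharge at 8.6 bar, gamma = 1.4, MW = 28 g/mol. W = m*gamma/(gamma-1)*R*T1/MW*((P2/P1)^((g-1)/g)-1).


Isentropic work: W = m*(gamma/(gamma-1))*(R*T1/MW)*((P2/P1)^((gamma-1)/gamma) - 1)
T1 = 37 + 273.15 = 310.15 K
Pressure ratio = 8.6 / 2.7 = 3.18519
Exponent = (1.4 - 1)/1.4 = 0.285714
(P2/P1)^exp - 1 = 3.18519^0.285714 - 1 = 0.392364
W = 41.8 * 1.4 / 0.4 * 8.314 * 310.15 / 28 * 0.392364 = 5286

5286 kW


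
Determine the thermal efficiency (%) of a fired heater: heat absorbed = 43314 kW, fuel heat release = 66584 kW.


Furnace efficiency = Q_absorbed / Q_fuel * 100
= 43314 / 66584 * 100 = 65.05

65.05 %


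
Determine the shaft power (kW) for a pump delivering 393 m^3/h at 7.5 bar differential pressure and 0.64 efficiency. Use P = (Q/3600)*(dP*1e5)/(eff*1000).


Q = 393 / 3600 = 0.109167 m^3/s
P = 0.109167 * (7.5 * 1e5) / 0.64 / 1000 = 127.9

127.9 kW


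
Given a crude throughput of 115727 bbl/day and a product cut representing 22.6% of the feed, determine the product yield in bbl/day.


Crude throughput = 115727 bbl/day
Fraction yield = 22.6%
yield = throughput * fraction / 100
yield = 115727 * 22.6 / 100 = 26154.302

26154.302 bbl/day


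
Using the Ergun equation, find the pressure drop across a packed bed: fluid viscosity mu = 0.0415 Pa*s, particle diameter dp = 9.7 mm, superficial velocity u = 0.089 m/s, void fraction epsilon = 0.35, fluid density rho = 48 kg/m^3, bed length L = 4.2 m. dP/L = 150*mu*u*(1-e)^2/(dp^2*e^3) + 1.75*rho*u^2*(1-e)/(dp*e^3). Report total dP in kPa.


dp = 9.7 mm = 0.0097 m
Viscous term = 150*0.0415*0.089*(1-0.35)^2 / (0.0097^2*0.35^3) = 58024.1
Inertial term = 1.75*48*0.089^2*(1-0.35) / (0.0097*0.35^3) = 1039.91
dP/L = 58024.1 + 1039.91 = 59064 Pa/m
dP = 59064 * 4.2 / 1000 = 248.1 kPa

248.1 kPa


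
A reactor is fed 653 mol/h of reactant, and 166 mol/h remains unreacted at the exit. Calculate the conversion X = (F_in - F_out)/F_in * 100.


X = (F_in - F_out) / F_in * 100
Moles reacted = 653 - 166 = 487
X = 487 / 653 * 100
= 0.7458 * 100
= 74.58 %

74.58 %


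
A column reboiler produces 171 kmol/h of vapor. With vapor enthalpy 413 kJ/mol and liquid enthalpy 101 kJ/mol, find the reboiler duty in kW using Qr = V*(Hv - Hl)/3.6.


Qr = 171 * (413 - 101) / 3.6 = 171 * 312 / 3.6 = 14820

14820 kW


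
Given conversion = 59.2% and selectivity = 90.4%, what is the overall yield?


Overall yield = conversion (%) * selectivity (%) / 100
Conversion = 59.2%, Selectivity = 90.4%
Y = 59.2 * 90.4 / 100
= 53.5168 %

53.5168 %


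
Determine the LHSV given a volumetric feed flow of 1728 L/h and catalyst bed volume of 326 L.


LHSV = volumetric feed rate / catalyst volume
= 1728 L/h / 326 L
= 5.301 h^-1

5.301 h^-1


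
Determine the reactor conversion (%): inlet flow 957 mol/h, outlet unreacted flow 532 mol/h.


X = (F_in - F_out) / F_in * 100
Moles reacted = 957 - 532 = 425
X = 425 / 957 * 100
= 0.4441 * 100
= 44.41 %

44.41 %


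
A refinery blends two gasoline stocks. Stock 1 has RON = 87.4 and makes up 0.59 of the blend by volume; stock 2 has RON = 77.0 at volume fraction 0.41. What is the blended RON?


Linear blending: RON_blend = sum(vi * RONi)
Contribution 1: 0.59 * 87.4 = 51.566
Contribution 2: 0.41 * 77.0 = 31.57
RON_blend = 51.566 + 31.57 = 83.136

83.136
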